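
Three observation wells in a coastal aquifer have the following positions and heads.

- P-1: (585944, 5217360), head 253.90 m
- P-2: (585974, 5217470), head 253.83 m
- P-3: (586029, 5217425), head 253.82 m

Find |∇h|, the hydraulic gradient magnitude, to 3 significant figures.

0.000748

With h = a·x + b·y + c and P-1 as origin, the differences give:
  30·a + 110·b = -0.07
  85·a + 65·b = -0.08
Eliminate b (×65 and ×110, subtract): -7400·a = 4.250 → a = ∂h/∂x = -0.0005743
Back-substitute: b = ∂h/∂y = -0.0004797.
|∇h| = √(-0.0005743² + -0.0004797²) = 0.0007483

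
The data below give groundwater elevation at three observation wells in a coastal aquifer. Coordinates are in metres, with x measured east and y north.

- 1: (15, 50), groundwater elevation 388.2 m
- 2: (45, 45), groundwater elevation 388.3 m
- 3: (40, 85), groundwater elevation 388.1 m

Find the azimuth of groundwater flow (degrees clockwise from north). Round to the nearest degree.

Taking 1 as reference: 2−1 = (30, -5, +0.1); 3−1 = (25, 35, -0.1).
Determinant of the coordinate differences = 30·35 − 25·(-5) = 1175.
∂h/∂x = [(+0.1)·35 − (-0.1)·(-5)] / 1175 = +0.002553
∂h/∂y = [30·(-0.1) − 25·(+0.1)] / 1175 = -0.004681
Flow direction (−∇h) has components (-0.002553 E, +0.004681 N).
Azimuth = atan2(E, N) = atan2(-0.002553, +0.004681) = 331.4° ≈ 331°.

331°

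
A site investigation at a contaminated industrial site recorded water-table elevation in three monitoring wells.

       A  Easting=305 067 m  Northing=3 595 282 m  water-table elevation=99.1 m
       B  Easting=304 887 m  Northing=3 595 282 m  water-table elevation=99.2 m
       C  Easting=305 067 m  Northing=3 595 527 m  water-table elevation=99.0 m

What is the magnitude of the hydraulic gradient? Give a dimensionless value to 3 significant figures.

0.000689

∂h/∂x = (99.2 − 99.1) / (304887 − 305067) = -0.0005556
∂h/∂y = (99.0 − 99.1) / (3595527 − 3595282) = -0.0004082
|∇h| = √(-0.0005556² + -0.0004082²) = 0.0006894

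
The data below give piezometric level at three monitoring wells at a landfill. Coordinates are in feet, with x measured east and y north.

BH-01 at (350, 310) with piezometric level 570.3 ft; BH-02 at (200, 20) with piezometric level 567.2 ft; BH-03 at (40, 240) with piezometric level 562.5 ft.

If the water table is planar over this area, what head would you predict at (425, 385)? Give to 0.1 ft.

572.0 ft

Taking BH-01 as reference: BH-02−BH-01 = (-150, -290, -3.1); BH-03−BH-01 = (-310, -70, -7.8).
Determinant of the coordinate differences = (-150)·(-70) − (-310)·(-290) = -79400.
∂h/∂x = [(-3.1)·(-70) − (-7.8)·(-290)] / -79400 = +0.02576
∂h/∂y = [(-150)·(-7.8) − (-310)·(-3.1)] / -79400 = -0.002632
h(425, 385) = 570.3 + (+0.02576)·(75) + (-0.002632)·(75) = 570.3 +1.932 -0.197 = 572.034 ft.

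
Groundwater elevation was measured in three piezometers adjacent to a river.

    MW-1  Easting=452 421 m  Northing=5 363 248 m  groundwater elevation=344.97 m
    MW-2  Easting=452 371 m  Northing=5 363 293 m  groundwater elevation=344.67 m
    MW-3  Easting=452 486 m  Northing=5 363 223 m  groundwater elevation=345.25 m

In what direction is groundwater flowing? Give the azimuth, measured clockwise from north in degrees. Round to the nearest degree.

With h = a·x + b·y + c and MW-1 as origin, the differences give:
  (-50)·a + 45·b = -0.30
  65·a + (-25)·b = +0.28
Eliminate b (×(-25) and ×45, subtract): -1675·a = -5.100 → a = ∂h/∂x = +0.003045
Back-substitute: b = ∂h/∂y = -0.003284.
Flow direction (−∇h) has components (-0.003045 E, +0.003284 N).
Azimuth = atan2(E, N) = atan2(-0.003045, +0.003284) = 317.2° ≈ 317°.

317°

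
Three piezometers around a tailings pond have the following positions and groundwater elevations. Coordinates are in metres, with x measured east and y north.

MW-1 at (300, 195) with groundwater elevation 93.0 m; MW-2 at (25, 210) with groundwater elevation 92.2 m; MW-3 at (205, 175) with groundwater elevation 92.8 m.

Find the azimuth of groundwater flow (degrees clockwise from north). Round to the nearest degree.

318°

With h = a·x + b·y + c and MW-1 as origin, the differences give:
  (-275)·a + 15·b = -0.8
  (-95)·a + (-20)·b = -0.2
Eliminate b (×(-20) and ×15, subtract): 6925·a = 19.00 → a = ∂h/∂x = +0.002744
Back-substitute: b = ∂h/∂y = -0.003032.
Flow direction (−∇h) has components (-0.002744 E, +0.003032 N).
Azimuth = atan2(E, N) = atan2(-0.002744, +0.003032) = 317.9° ≈ 318°.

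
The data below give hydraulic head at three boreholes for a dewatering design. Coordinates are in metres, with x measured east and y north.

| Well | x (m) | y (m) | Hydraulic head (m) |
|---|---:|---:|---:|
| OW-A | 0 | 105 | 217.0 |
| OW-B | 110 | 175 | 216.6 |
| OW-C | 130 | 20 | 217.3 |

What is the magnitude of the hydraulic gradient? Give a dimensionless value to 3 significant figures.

0.00466

Differences from OW-A: to OW-B (Δx, Δy, Δh) = (110, 70, -0.4); to OW-C = (130, -85, +0.3).
Determinant of the coordinate differences = 110·(-85) − 130·70 = -18450.
∂h/∂x = [(-0.4)·(-85) − (+0.3)·70] / -18450 = -0.0007046
∂h/∂y = [110·(+0.3) − 130·(-0.4)] / -18450 = -0.004607
|∇h| = √(-0.0007046² + -0.004607²) = 0.004661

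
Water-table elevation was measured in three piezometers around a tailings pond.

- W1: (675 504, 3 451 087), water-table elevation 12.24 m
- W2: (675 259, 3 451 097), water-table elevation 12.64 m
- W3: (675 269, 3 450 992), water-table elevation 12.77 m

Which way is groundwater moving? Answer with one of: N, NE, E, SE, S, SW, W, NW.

NE

Three-point gradient (reference W1): Δ to W2 = (-245, 10, +0.40), Δ to W3 = (-235, -95, +0.53).
∂h/∂x = -0.001690, ∂h/∂y = -0.001399 (det = 25625).
Flow = −∇h = (+0.001690 east, +0.001399 north), which points northeast.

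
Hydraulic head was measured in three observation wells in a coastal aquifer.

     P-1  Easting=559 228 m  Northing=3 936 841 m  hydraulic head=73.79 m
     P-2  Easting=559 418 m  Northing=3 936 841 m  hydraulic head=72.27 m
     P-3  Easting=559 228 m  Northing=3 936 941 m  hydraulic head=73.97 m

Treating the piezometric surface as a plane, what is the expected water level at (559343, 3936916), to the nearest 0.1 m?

73.0 m

∂h/∂x = (72.27 − 73.79) / (559418 − 559228) = -0.008000
∂h/∂y = (73.97 − 73.79) / (3936941 − 3936841) = +0.001800
h(559343, 3936916) = 73.79 + (-0.008000)·(115) + (+0.001800)·(75) = 73.79 -0.920 +0.135 = 73.005 m.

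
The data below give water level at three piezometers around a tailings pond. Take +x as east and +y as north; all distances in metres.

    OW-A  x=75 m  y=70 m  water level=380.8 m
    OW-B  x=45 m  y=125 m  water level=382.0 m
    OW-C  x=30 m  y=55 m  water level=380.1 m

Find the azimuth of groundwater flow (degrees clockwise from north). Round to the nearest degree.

195°

Taking OW-A as reference: OW-B−OW-A = (-30, 55, +1.2); OW-C−OW-A = (-45, -15, -0.7).
Determinant of the coordinate differences = (-30)·(-15) − (-45)·55 = 2925.
∂h/∂x = [(+1.2)·(-15) − (-0.7)·55] / 2925 = +0.007009
∂h/∂y = [(-30)·(-0.7) − (-45)·(+1.2)] / 2925 = +0.02564
Flow direction (−∇h) has components (-0.007009 E, -0.02564 N).
Azimuth = atan2(E, N) = atan2(-0.007009, -0.02564) = 195.3° ≈ 195°.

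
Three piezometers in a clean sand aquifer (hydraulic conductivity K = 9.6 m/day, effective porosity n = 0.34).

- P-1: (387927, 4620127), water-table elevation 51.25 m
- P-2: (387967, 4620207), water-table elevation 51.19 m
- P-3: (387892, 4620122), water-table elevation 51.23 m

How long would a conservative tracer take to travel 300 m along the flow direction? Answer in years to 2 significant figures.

Differences from P-1: to P-2 (Δx, Δy, Δh) = (40, 80, -0.06); to P-3 = (-35, -5, -0.02).
Determinant of the coordinate differences = 40·(-5) − (-35)·80 = 2600.
∂h/∂x = [(-0.06)·(-5) − (-0.02)·80] / 2600 = +0.0007308
∂h/∂y = [40·(-0.02) − (-35)·(-0.06)] / 2600 = -0.001115
|∇h| = √(0.0007308² + -0.001115²) = 0.001333
Seepage velocity v = K·i/n = 9.6 × 0.001333 / 0.34 = 0.03764 m/day.
t = 300 / 0.03764 = 7970 days = 21.8 years.

22 years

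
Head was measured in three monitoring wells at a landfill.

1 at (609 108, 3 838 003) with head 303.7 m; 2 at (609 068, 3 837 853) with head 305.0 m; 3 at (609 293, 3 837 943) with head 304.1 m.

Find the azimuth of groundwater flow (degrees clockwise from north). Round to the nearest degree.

With h = a·x + b·y + c and 1 as origin, the differences give:
  (-40)·a + (-150)·b = +1.3
  185·a + (-60)·b = +0.4
Eliminate b (×(-60) and ×(-150), subtract): 30150·a = -18.00 → a = ∂h/∂x = -0.0005970
Back-substitute: b = ∂h/∂y = -0.008507.
Flow direction (−∇h) has components (+0.0005970 E, +0.008507 N).
Azimuth = atan2(E, N) = atan2(+0.0005970, +0.008507) = 4.0° ≈ 004°.

004°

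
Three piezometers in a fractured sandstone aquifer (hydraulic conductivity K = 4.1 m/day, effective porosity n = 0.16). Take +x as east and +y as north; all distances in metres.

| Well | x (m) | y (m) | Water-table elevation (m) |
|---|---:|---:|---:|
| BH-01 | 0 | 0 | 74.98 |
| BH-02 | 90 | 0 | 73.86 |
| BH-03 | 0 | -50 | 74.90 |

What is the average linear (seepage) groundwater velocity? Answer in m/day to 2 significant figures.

0.32 m/day

∂h/∂x = (73.86 − 74.98) / (90 − 0) = -0.01244
∂h/∂y = (74.90 − 74.98) / (-50 − 0) = +0.001600
|∇h| = √(-0.01244² + 0.001600²) = 0.01254
Seepage velocity v = K·i/n = 4.1 × 0.01254 / 0.16 = 0.3213 m/day.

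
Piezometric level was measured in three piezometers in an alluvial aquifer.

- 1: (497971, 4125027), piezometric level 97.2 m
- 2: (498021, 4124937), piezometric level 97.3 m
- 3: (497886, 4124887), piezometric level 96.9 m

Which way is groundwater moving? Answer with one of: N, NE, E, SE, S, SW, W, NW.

W

With h = a·x + b·y + c and 1 as origin, the differences give:
  50·a + (-90)·b = +0.1
  (-85)·a + (-140)·b = -0.3
Eliminate b (×(-140) and ×(-90), subtract): -14650·a = -41.00 → a = ∂h/∂x = +0.002799
Back-substitute: b = ∂h/∂y = +0.0004437.
Flow = −∇h = (-0.002799 east, -0.0004437 north), which points west.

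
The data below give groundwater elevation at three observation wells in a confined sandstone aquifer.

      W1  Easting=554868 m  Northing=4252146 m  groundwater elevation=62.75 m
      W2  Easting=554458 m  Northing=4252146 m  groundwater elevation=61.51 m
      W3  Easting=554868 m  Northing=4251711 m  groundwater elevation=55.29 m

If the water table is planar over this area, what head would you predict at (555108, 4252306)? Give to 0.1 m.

∂h/∂x = (61.51 − 62.75) / (554458 − 554868) = +0.003024
∂h/∂y = (55.29 − 62.75) / (4251711 − 4252146) = +0.01715
h(555108, 4252306) = 62.75 + (+0.003024)·(240) + (+0.01715)·(160) = 62.75 +0.726 +2.744 = 66.220 m.

66.2 m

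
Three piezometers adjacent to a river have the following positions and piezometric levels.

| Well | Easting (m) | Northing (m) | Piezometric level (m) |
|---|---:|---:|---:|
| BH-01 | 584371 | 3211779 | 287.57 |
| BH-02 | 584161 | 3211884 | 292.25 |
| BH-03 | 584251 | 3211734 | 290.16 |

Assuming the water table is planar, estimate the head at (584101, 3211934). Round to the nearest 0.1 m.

Differences from BH-01: to BH-02 (Δx, Δy, Δh) = (-210, 105, +4.68); to BH-03 = (-120, -45, +2.59).
Determinant of the coordinate differences = (-210)·(-45) − (-120)·105 = 22050.
∂h/∂x = [(+4.68)·(-45) − (+2.59)·105] / 22050 = -0.02188
∂h/∂y = [(-210)·(+2.59) − (-120)·(+4.68)] / 22050 = +0.0008027
h(584101, 3211934) = 287.57 + (-0.02188)·(-270) + (+0.0008027)·(155) = 287.57 +5.909 +0.124 = 293.603 m.

293.6 m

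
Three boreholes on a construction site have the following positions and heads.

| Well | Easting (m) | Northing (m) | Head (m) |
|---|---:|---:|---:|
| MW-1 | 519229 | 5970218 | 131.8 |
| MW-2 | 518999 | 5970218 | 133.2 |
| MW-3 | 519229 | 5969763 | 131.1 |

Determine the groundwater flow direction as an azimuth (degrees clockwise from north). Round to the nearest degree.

104°

∂h/∂x = (133.2 − 131.8) / (518999 − 519229) = -0.006087
∂h/∂y = (131.1 − 131.8) / (5969763 − 5970218) = +0.001538
Flow direction (−∇h) has components (+0.006087 E, -0.001538 N).
Azimuth = atan2(E, N) = atan2(+0.006087, -0.001538) = 104.2° ≈ 104°.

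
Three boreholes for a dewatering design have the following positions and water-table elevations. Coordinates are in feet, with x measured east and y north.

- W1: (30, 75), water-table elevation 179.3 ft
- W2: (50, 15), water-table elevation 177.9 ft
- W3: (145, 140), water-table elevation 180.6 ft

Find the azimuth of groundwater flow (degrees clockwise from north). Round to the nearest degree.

176°

Differences from W1: to W2 (Δx, Δy, Δh) = (20, -60, -1.4); to W3 = (115, 65, +1.3).
Determinant of the coordinate differences = 20·65 − 115·(-60) = 8200.
∂h/∂x = [(-1.4)·65 − (+1.3)·(-60)] / 8200 = -0.001585
∂h/∂y = [20·(+1.3) − 115·(-1.4)] / 8200 = +0.02280
Flow direction (−∇h) has components (+0.001585 E, -0.02280 N).
Azimuth = atan2(E, N) = atan2(+0.001585, -0.02280) = 176.0° ≈ 176°.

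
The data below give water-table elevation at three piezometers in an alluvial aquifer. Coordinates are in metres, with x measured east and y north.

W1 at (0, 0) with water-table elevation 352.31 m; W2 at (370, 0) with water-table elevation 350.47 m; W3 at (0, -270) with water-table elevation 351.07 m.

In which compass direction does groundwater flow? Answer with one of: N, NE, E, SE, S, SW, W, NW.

∂h/∂x = (350.47 − 352.31) / (370 − 0) = -0.004973
∂h/∂y = (351.07 − 352.31) / (-270 − 0) = +0.004593
Flow = −∇h = (+0.004973 east, -0.004593 north), which points southeast.

SE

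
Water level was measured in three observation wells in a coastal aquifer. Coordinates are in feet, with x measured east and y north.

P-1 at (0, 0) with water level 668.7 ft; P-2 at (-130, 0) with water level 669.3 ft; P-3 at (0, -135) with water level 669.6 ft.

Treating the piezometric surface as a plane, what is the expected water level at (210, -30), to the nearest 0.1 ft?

667.9 ft

∂h/∂x = (669.3 − 668.7) / (-130 − 0) = -0.004615
∂h/∂y = (669.6 − 668.7) / (-135 − 0) = -0.006667
h(210, -30) = 668.7 + (-0.004615)·(210) + (-0.006667)·(-30) = 668.7 -0.969 +0.200 = 667.931 ft.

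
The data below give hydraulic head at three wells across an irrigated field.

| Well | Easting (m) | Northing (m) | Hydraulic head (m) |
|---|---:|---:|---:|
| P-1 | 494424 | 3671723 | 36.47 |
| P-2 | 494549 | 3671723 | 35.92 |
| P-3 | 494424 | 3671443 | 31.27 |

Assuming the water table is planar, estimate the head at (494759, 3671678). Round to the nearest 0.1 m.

∂h/∂x = (35.92 − 36.47) / (494549 − 494424) = -0.004400
∂h/∂y = (31.27 − 36.47) / (3671443 − 3671723) = +0.01857
h(494759, 3671678) = 36.47 + (-0.004400)·(335) + (+0.01857)·(-45) = 36.47 -1.474 -0.836 = 34.160 m.

34.2 m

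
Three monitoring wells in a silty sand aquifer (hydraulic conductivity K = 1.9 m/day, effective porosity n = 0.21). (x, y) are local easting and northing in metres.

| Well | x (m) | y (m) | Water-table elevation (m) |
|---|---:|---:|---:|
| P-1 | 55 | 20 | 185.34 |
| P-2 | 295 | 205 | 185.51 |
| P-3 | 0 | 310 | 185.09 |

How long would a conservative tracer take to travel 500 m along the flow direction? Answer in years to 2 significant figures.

110 years

Taking P-1 as reference: P-2−P-1 = (240, 185, +0.17); P-3−P-1 = (-55, 290, -0.25).
Determinant of the coordinate differences = 240·290 − (-55)·185 = 79775.
∂h/∂x = [(+0.17)·290 − (-0.25)·185] / 79775 = +0.001198
∂h/∂y = [240·(-0.25) − (-55)·(+0.17)] / 79775 = -0.0006349
|∇h| = √(0.001198² + -0.0006349²) = 0.001356
Seepage velocity v = K·i/n = 1.9 × 0.001356 / 0.21 = 0.01227 m/day.
t = 500 / 0.01227 = 4.075e+04 days = 112 years.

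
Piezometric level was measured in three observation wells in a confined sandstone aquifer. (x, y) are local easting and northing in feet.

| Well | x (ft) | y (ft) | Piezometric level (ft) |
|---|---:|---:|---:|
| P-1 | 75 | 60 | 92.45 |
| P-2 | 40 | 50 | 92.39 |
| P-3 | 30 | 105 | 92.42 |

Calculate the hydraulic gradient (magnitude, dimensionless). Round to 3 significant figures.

0.00169

Taking P-1 as reference: P-2−P-1 = (-35, -10, -0.06); P-3−P-1 = (-45, 45, -0.03).
Solve a·Δx + b·Δy = Δh: det = (-35)·45 − (-45)·(-10) = -2025.
∂h/∂x = [(-0.06)·45 − (-0.03)·(-10)] / -2025 = +0.001481
∂h/∂y = [(-35)·(-0.03) − (-45)·(-0.06)] / -2025 = +0.0008148
|∇h| = √(0.001481² + 0.0008148²) = 0.00169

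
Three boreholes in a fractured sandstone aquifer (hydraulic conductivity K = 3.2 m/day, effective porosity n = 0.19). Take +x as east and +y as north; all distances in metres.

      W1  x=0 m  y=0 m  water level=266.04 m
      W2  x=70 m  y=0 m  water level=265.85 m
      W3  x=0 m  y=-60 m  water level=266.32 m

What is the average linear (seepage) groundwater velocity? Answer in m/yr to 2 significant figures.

∂h/∂x = (265.85 − 266.04) / (70 − 0) = -0.002714
∂h/∂y = (266.32 − 266.04) / (-60 − 0) = -0.004667
|∇h| = √(-0.002714² + -0.004667²) = 0.005399
Seepage velocity v = K·i/n = 3.2 × 0.005399 / 0.19 = 0.09093 m/day = 33.21 m/yr.

33 m/yr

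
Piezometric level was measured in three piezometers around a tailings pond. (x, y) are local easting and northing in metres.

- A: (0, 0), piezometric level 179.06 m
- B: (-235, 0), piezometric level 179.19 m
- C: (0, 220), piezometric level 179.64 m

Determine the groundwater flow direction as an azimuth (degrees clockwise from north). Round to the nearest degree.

∂h/∂x = (179.19 − 179.06) / (-235 − 0) = -0.0005532
∂h/∂y = (179.64 − 179.06) / (220 − 0) = +0.002636
Flow direction (−∇h) has components (+0.0005532 E, -0.002636 N).
Azimuth = atan2(E, N) = atan2(+0.0005532, -0.002636) = 168.1° ≈ 168°.

168°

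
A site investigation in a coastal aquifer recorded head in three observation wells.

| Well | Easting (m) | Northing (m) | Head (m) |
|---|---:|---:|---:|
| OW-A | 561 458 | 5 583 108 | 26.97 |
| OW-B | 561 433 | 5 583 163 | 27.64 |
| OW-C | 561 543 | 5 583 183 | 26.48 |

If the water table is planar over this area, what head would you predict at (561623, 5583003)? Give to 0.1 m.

With h = a·x + b·y + c and OW-A as origin, the differences give:
  (-25)·a + 55·b = +0.67
  85·a + 75·b = -0.49
Eliminate b (×75 and ×55, subtract): -6550·a = 77.200 → a = ∂h/∂x = -0.01179
Back-substitute: b = ∂h/∂y = +0.006824.
h(561623, 5583003) = 26.97 + (-0.01179)·(165) + (+0.006824)·(-105) = 26.97 -1.945 -0.717 = 24.309 m.

24.3 m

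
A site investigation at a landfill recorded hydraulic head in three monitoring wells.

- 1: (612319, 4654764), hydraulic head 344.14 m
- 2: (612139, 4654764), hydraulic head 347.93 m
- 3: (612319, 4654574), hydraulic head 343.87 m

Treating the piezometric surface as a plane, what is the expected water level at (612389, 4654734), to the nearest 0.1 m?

342.6 m

∂h/∂x = (347.93 − 344.14) / (612139 − 612319) = -0.02106
∂h/∂y = (343.87 − 344.14) / (4654574 − 4654764) = +0.001421
h(612389, 4654734) = 344.14 + (-0.02106)·(70) + (+0.001421)·(-30) = 344.14 -1.474 -0.043 = 342.623 m.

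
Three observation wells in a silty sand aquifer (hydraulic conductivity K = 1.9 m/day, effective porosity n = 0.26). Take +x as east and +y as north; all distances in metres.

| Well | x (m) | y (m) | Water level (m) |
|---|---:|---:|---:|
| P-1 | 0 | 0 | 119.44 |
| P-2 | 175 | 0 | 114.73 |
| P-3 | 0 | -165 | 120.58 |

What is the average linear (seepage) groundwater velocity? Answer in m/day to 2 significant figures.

∂h/∂x = (114.73 − 119.44) / (175 − 0) = -0.02691
∂h/∂y = (120.58 − 119.44) / (-165 − 0) = -0.006909
|∇h| = √(-0.02691² + -0.006909²) = 0.02778
Seepage velocity v = K·i/n = 1.9 × 0.02778 / 0.26 = 0.203 m/day.

0.20 m/day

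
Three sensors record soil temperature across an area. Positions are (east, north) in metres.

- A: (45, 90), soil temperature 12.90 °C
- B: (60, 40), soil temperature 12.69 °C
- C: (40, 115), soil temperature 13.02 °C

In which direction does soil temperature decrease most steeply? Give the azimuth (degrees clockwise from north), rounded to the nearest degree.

Three-point gradient (reference A): Δ to B = (15, -50, -0.21), Δ to C = (-5, 25, +0.12).
∂T/∂x = +0.006000, ∂T/∂y = +0.006000 (det = 125).
Steepest decrease is along −∇f: components (-0.006000 E, -0.006000 N).
Azimuth = atan2(-0.006000, -0.006000) = 225.0° ≈ 225°.

225°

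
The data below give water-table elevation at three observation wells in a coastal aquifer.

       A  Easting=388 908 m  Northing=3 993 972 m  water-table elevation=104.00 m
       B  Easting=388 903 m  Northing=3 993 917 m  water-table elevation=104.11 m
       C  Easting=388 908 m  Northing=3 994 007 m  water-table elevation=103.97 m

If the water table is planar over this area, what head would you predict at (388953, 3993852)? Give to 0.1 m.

103.5 m

Differences from A: to B (Δx, Δy, Δh) = (-5, -55, +0.11); to C = (0, 35, -0.03).
Solve a·Δx + b·Δy = Δh: det = (-5)·35 − 0·(-55) = -175.
∂h/∂x = [(+0.11)·35 − (-0.03)·(-55)] / -175 = -0.01257
∂h/∂y = [(-5)·(-0.03) − 0·(+0.11)] / -175 = -0.0008571
h(388953, 3993852) = 104.00 + (-0.01257)·(45) + (-0.0008571)·(-120) = 104.00 -0.566 +0.103 = 103.537 m.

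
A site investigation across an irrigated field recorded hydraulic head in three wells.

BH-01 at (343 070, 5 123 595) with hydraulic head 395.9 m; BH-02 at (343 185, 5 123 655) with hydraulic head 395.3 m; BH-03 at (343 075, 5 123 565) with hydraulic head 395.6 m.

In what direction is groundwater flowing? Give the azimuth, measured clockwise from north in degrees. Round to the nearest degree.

Three-point gradient (reference BH-01): Δ to BH-02 = (115, 60, -0.6), Δ to BH-03 = (5, -30, -0.3).
∂h/∂x = -0.009600, ∂h/∂y = +0.008400 (det = -3750).
Flow direction (−∇h) has components (+0.009600 E, -0.008400 N).
Azimuth = atan2(E, N) = atan2(+0.009600, -0.008400) = 131.2° ≈ 131°.

131°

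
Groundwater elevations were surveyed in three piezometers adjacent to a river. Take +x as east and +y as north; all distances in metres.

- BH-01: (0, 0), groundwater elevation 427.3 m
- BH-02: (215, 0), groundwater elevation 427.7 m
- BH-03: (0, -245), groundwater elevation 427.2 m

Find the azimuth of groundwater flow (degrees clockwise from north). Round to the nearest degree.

∂h/∂x = (427.7 − 427.3) / (215 − 0) = +0.001860
∂h/∂y = (427.2 − 427.3) / (-245 − 0) = +0.0004082
Flow direction (−∇h) has components (-0.001860 E, -0.0004082 N).
Azimuth = atan2(E, N) = atan2(-0.001860, -0.0004082) = 257.6° ≈ 258°.

258°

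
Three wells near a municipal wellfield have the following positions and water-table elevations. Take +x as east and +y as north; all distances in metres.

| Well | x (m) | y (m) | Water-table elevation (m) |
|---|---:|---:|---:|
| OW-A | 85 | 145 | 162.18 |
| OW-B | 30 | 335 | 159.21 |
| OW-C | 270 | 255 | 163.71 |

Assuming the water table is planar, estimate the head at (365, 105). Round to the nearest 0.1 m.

166.8 m

With h = a·x + b·y + c and OW-A as origin, the differences give:
  (-55)·a + 190·b = -2.97
  185·a + 110·b = +1.53
Eliminate b (×110 and ×190, subtract): -41200·a = -617.400 → a = ∂h/∂x = +0.01499
Back-substitute: b = ∂h/∂y = -0.01129.
h(365, 105) = 162.18 + (+0.01499)·(280) + (-0.01129)·(-40) = 162.18 +4.196 +0.452 = 166.828 m.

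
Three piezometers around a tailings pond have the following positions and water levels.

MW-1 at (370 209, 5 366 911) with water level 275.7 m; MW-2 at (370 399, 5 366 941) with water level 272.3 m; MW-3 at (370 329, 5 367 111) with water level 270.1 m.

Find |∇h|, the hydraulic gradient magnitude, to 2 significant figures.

0.024

Three-point gradient (reference MW-1): Δ to MW-2 = (190, 30, -3.4), Δ to MW-3 = (120, 200, -5.6).
∂h/∂x = -0.01488, ∂h/∂y = -0.01907 (det = 34400).
|∇h| = √(-0.01488² + -0.01907²) = 0.02419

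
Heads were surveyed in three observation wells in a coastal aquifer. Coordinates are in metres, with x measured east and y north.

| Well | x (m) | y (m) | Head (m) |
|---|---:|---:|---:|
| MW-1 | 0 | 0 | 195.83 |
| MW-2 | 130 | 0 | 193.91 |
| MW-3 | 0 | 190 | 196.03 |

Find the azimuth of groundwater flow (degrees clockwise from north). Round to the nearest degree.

094°

∂h/∂x = (193.91 − 195.83) / (130 − 0) = -0.01477
∂h/∂y = (196.03 − 195.83) / (190 − 0) = +0.001053
Flow direction (−∇h) has components (+0.01477 E, -0.001053 N).
Azimuth = atan2(E, N) = atan2(+0.01477, -0.001053) = 94.1° ≈ 094°.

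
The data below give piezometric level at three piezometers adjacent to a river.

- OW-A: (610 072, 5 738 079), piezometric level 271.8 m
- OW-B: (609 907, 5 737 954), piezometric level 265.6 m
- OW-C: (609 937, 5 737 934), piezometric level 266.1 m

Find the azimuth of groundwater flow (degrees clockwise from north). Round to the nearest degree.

241°

Three-point gradient (reference OW-A): Δ to OW-B = (-165, -125, -6.2), Δ to OW-C = (-135, -145, -5.7).
∂h/∂x = +0.02645, ∂h/∂y = +0.01468 (det = 7050).
Flow direction (−∇h) has components (-0.02645 E, -0.01468 N).
Azimuth = atan2(E, N) = atan2(-0.02645, -0.01468) = 241.0° ≈ 241°.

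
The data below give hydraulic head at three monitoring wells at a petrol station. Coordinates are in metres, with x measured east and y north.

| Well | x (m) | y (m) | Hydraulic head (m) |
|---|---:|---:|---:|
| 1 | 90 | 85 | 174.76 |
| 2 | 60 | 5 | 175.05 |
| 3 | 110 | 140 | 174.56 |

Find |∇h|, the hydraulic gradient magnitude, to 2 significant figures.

Differences from 1: to 2 (Δx, Δy, Δh) = (-30, -80, +0.29); to 3 = (20, 55, -0.20).
Determinant of the coordinate differences = (-30)·55 − 20·(-80) = -50.
∂h/∂x = [(+0.29)·55 − (-0.20)·(-80)] / -50 = +0.0010000
∂h/∂y = [(-30)·(-0.20) − 20·(+0.29)] / -50 = -0.004000
|∇h| = √(0.0010000² + -0.004000²) = 0.004123

0.0041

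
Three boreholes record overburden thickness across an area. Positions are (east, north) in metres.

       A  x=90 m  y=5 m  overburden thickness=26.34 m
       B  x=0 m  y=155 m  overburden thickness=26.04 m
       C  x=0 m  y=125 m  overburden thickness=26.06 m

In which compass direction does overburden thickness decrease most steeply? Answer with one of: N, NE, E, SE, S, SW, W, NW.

W

Three-point gradient (reference A): Δ to B = (-90, 150, -0.30), Δ to C = (-90, 120, -0.28).
∂d/∂x = +0.002222, ∂d/∂y = -0.0006667 (det = 2700).
Steepest decrease is along −∇f = (-0.002222 E, +0.0006667 N) → west.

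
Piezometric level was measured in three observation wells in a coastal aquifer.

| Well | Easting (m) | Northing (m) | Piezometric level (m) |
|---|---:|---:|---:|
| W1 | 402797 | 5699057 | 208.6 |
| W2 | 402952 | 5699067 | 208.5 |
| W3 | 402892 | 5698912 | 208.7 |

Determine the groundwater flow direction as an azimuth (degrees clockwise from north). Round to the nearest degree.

028°

With h = a·x + b·y + c and W1 as origin, the differences give:
  155·a + 10·b = -0.1
  95·a + (-145)·b = +0.1
Eliminate b (×(-145) and ×10, subtract): -23425·a = 13.50 → a = ∂h/∂x = -0.0005763
Back-substitute: b = ∂h/∂y = -0.001067.
Flow direction (−∇h) has components (+0.0005763 E, +0.001067 N).
Azimuth = atan2(E, N) = atan2(+0.0005763, +0.001067) = 28.4° ≈ 028°.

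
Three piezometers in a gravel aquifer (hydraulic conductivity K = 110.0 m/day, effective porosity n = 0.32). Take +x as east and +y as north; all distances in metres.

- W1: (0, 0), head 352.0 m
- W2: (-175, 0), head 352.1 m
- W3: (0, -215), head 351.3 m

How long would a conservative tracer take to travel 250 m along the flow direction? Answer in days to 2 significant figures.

220 days

∂h/∂x = (352.1 − 352.0) / (-175 − 0) = -0.0005714
∂h/∂y = (351.3 − 352.0) / (-215 − 0) = +0.003256
|∇h| = √(-0.0005714² + 0.003256²) = 0.003306
Seepage velocity v = K·i/n = 110.0 × 0.003306 / 0.32 = 1.136 m/day.
t = 250 / 1.136 = 220.1 days.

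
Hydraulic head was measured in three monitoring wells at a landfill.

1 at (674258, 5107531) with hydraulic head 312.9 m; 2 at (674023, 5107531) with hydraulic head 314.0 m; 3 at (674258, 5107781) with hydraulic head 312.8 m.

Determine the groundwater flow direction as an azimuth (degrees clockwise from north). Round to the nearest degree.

∂h/∂x = (314.0 − 312.9) / (674023 − 674258) = -0.004681
∂h/∂y = (312.8 − 312.9) / (5107781 − 5107531) = -0.0004000
Flow direction (−∇h) has components (+0.004681 E, +0.0004000 N).
Azimuth = atan2(E, N) = atan2(+0.004681, +0.0004000) = 85.1° ≈ 085°.

085°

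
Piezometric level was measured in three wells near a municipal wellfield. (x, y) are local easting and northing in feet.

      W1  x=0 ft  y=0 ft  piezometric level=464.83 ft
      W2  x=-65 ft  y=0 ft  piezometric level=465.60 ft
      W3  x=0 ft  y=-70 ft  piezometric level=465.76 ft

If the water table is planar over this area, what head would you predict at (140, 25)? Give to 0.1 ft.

∂h/∂x = (465.60 − 464.83) / (-65 − 0) = -0.01185
∂h/∂y = (465.76 − 464.83) / (-70 − 0) = -0.01329
h(140, 25) = 464.83 + (-0.01185)·(140) + (-0.01329)·(25) = 464.83 -1.658 -0.332 = 462.839 ft.

462.8 ft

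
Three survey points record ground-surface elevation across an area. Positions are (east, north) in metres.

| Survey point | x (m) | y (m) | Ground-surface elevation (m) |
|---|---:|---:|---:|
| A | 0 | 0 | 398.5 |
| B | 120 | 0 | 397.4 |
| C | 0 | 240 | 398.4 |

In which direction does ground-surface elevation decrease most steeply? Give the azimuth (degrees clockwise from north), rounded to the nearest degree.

087°

∂z/∂x = (397.4 − 398.5) / (120 − 0) = -0.009167
∂z/∂y = (398.4 − 398.5) / (240 − 0) = -0.0004167
Steepest decrease is along −∇f: components (+0.009167 E, +0.0004167 N).
Azimuth = atan2(+0.009167, +0.0004167) = 87.4° ≈ 087°.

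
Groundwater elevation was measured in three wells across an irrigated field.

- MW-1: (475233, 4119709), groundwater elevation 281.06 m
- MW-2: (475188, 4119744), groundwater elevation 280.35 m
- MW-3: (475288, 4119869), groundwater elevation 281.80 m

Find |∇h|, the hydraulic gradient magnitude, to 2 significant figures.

0.015

Three-point gradient (reference MW-1): Δ to MW-2 = (-45, 35, -0.71), Δ to MW-3 = (55, 160, +0.74).
∂h/∂x = +0.01529, ∂h/∂y = -0.0006301 (det = -9125).
|∇h| = √(0.01529² + -0.0006301²) = 0.0153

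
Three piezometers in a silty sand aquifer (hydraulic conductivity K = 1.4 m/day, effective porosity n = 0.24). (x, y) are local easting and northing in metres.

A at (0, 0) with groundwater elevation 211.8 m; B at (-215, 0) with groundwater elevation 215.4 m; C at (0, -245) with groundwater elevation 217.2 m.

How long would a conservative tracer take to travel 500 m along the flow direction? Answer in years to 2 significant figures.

∂h/∂x = (215.4 − 211.8) / (-215 − 0) = -0.01674
∂h/∂y = (217.2 − 211.8) / (-245 − 0) = -0.02204
|∇h| = √(-0.01674² + -0.02204²) = 0.02768
Seepage velocity v = K·i/n = 1.4 × 0.02768 / 0.24 = 0.1615 m/day.
t = 500 / 0.1615 = 3096 days = 8.48 years.

8.5 years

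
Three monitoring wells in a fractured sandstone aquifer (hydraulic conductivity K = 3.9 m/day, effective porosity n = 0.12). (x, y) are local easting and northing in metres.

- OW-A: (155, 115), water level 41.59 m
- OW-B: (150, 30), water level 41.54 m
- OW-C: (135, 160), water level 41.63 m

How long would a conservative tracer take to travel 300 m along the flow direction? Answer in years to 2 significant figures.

29 years

Taking OW-A as reference: OW-B−OW-A = (-5, -85, -0.05); OW-C−OW-A = (-20, 45, +0.04).
Determinant of the coordinate differences = (-5)·45 − (-20)·(-85) = -1925.
∂h/∂x = [(-0.05)·45 − (+0.04)·(-85)] / -1925 = -0.0005974
∂h/∂y = [(-5)·(+0.04) − (-20)·(-0.05)] / -1925 = +0.0006234
|∇h| = √(-0.0005974² + 0.0006234²) = 0.0008634
Seepage velocity v = K·i/n = 3.9 × 0.0008634 / 0.12 = 0.02806 m/day.
t = 300 / 0.02806 = 1.069e+04 days = 29.3 years.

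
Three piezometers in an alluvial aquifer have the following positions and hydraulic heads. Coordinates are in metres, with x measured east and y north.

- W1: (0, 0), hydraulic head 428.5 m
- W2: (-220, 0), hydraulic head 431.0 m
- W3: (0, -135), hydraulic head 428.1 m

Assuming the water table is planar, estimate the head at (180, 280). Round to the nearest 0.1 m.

∂h/∂x = (431.0 − 428.5) / (-220 − 0) = -0.01136
∂h/∂y = (428.1 − 428.5) / (-135 − 0) = +0.002963
h(180, 280) = 428.5 + (-0.01136)·(180) + (+0.002963)·(280) = 428.5 -2.045 +0.830 = 427.284 m.

427.3 m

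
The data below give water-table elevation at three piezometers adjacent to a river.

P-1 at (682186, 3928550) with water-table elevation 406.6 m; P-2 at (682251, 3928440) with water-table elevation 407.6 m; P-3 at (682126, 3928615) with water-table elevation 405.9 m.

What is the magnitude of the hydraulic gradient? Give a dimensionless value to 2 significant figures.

0.0079

With h = a·x + b·y + c and P-1 as origin, the differences give:
  65·a + (-110)·b = +1.0
  (-60)·a + 65·b = -0.7
Eliminate b (×65 and ×(-110), subtract): -2375·a = -12.00 → a = ∂h/∂x = +0.005053
Back-substitute: b = ∂h/∂y = -0.006105.
|∇h| = √(0.005053² + -0.006105²) = 0.007925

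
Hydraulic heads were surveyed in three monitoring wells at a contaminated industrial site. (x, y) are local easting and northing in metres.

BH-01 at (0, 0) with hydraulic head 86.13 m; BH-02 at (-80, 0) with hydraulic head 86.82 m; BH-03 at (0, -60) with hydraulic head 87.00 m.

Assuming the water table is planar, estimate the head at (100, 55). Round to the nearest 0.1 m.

84.5 m

∂h/∂x = (86.82 − 86.13) / (-80 − 0) = -0.008625
∂h/∂y = (87.00 − 86.13) / (-60 − 0) = -0.01450
h(100, 55) = 86.13 + (-0.008625)·(100) + (-0.01450)·(55) = 86.13 -0.862 -0.798 = 84.470 m.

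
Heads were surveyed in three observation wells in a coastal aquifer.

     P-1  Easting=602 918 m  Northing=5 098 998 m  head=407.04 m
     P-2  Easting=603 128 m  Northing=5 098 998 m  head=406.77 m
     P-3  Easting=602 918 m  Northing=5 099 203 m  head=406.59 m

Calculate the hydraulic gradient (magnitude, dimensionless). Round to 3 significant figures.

0.00254

∂h/∂x = (406.77 − 407.04) / (603128 − 602918) = -0.001286
∂h/∂y = (406.59 − 407.04) / (5099203 − 5098998) = -0.002195
|∇h| = √(-0.001286² + -0.002195²) = 0.002544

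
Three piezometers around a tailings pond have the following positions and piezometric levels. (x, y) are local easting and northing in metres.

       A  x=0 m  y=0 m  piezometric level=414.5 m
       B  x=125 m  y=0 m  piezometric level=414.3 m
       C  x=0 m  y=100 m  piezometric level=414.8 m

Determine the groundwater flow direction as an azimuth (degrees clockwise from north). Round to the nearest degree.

152°

∂h/∂x = (414.3 − 414.5) / (125 − 0) = -0.001600
∂h/∂y = (414.8 − 414.5) / (100 − 0) = +0.003000
Flow direction (−∇h) has components (+0.001600 E, -0.003000 N).
Azimuth = atan2(E, N) = atan2(+0.001600, -0.003000) = 151.9° ≈ 152°.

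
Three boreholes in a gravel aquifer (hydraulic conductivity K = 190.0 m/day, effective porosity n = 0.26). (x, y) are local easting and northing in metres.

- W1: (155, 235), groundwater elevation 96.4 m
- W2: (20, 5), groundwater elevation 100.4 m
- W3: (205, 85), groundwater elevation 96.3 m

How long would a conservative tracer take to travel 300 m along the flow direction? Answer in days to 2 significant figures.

Taking W1 as reference: W2−W1 = (-135, -230, +4.0); W3−W1 = (50, -150, -0.1).
Determinant of the coordinate differences = (-135)·(-150) − 50·(-230) = 31750.
∂h/∂x = [(+4.0)·(-150) − (-0.1)·(-230)] / 31750 = -0.01962
∂h/∂y = [(-135)·(-0.1) − 50·(+4.0)] / 31750 = -0.005874
|∇h| = √(-0.01962² + -0.005874²) = 0.02048
Seepage velocity v = K·i/n = 190.0 × 0.02048 / 0.26 = 14.97 m/day.
t = 300 / 14.97 = 20.04 days.

20 days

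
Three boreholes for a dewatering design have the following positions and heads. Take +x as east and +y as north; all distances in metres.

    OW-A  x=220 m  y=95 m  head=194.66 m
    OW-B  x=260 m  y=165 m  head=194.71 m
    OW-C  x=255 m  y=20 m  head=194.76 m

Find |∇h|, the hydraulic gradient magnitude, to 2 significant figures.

Taking OW-A as reference: OW-B−OW-A = (40, 70, +0.05); OW-C−OW-A = (35, -75, +0.10).
Solve a·Δx + b·Δy = Δh: det = 40·(-75) − 35·70 = -5450.
∂h/∂x = [(+0.05)·(-75) − (+0.10)·70] / -5450 = +0.001972
∂h/∂y = [40·(+0.10) − 35·(+0.05)] / -5450 = -0.0004128
|∇h| = √(0.001972² + -0.0004128²) = 0.002015

0.0020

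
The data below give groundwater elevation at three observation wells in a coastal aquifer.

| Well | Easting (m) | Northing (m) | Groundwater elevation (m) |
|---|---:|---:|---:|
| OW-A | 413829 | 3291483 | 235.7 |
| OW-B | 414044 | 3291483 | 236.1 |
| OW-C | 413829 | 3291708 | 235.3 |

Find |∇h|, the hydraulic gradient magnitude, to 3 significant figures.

∂h/∂x = (236.1 − 235.7) / (414044 − 413829) = +0.001860
∂h/∂y = (235.3 − 235.7) / (3291708 − 3291483) = -0.001778
|∇h| = √(0.001860² + -0.001778²) = 0.002573

0.00257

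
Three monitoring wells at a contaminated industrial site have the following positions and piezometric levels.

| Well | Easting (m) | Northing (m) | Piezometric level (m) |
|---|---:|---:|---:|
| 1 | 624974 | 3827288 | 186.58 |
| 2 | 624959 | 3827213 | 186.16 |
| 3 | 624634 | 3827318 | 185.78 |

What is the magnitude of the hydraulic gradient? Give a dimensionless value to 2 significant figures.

Taking 1 as reference: 2−1 = (-15, -75, -0.42); 3−1 = (-340, 30, -0.80).
Solve a·Δx + b·Δy = Δh: det = (-15)·30 − (-340)·(-75) = -25950.
∂h/∂x = [(-0.42)·30 − (-0.80)·(-75)] / -25950 = +0.002798
∂h/∂y = [(-15)·(-0.80) − (-340)·(-0.42)] / -25950 = +0.005040
|∇h| = √(0.002798² + 0.005040²) = 0.005765

0.0058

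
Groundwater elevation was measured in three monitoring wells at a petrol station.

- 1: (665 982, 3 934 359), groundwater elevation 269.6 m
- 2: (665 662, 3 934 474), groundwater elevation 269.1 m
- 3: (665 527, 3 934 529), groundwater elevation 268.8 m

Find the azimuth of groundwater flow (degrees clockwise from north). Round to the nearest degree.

014°

Differences from 1: to 2 (Δx, Δy, Δh) = (-320, 115, -0.5); to 3 = (-455, 170, -0.8).
Determinant of the coordinate differences = (-320)·170 − (-455)·115 = -2075.
∂h/∂x = [(-0.5)·170 − (-0.8)·115] / -2075 = -0.003373
∂h/∂y = [(-320)·(-0.8) − (-455)·(-0.5)] / -2075 = -0.01373
Flow direction (−∇h) has components (+0.003373 E, +0.01373 N).
Azimuth = atan2(E, N) = atan2(+0.003373, +0.01373) = 13.8° ≈ 014°.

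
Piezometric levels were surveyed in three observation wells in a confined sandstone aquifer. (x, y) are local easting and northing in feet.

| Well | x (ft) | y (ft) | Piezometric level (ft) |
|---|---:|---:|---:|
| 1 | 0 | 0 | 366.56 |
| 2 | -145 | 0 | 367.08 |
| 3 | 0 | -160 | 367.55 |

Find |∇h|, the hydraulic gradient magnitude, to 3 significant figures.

∂h/∂x = (367.08 − 366.56) / (-145 − 0) = -0.003586
∂h/∂y = (367.55 − 366.56) / (-160 − 0) = -0.006188
|∇h| = √(-0.003586² + -0.006188²) = 0.007152

0.00715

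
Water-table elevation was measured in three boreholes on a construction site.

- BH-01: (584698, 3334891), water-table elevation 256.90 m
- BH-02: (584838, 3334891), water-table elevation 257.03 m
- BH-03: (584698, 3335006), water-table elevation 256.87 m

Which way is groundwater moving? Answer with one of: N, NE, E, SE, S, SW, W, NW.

W

∂h/∂x = (257.03 − 256.90) / (584838 − 584698) = +0.0009286
∂h/∂y = (256.87 − 256.90) / (3335006 − 3334891) = -0.0002609
Flow = −∇h = (-0.0009286 east, +0.0002609 north), which points west.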